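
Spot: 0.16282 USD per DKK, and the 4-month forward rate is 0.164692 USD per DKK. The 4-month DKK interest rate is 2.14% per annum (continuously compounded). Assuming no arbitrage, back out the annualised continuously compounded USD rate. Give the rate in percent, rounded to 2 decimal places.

T = 4/12 years.
F/S = 0.164692/0.16282 = 1.0114974 = (growth of USD) / (growth of DKK).
DKK growth factor: e^(0.0214×4/12) = 1.0071588.
That pins the USD growth at 1.0187385.
r = ln(1.0187385)/(4/12) = 0.055695 → 5.57%.

5.57%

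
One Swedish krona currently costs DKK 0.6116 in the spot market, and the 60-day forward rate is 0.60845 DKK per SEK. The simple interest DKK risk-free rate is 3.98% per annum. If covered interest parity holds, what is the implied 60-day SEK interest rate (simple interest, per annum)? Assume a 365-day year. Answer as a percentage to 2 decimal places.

7.15%

T = 60/365 years.
By CIP, F/S equals the DKK-to-SEK growth ratio: 0.60845/0.6116 = 0.9948496.
DKK growth factor: 1 + 0.0398×60/365 = 1.0065425.
That pins the SEK growth at 1.0117534.
(1.0117534 − 1)/T = 0.071500, i.e. 7.15%.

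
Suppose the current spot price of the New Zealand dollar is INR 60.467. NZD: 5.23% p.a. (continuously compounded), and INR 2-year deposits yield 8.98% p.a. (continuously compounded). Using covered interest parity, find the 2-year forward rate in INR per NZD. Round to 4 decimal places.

T = 2 years.
INR growth factor: e^(0.0898×2) = 1.19673857.
NZD growth factor: e^(0.0523×2) = 1.11026641.
CIP: F = S · (grow INR)/(grow NZD) = 60.467 × 1.19673857/1.11026641 = 65.176421 INR per NZD.

65.1764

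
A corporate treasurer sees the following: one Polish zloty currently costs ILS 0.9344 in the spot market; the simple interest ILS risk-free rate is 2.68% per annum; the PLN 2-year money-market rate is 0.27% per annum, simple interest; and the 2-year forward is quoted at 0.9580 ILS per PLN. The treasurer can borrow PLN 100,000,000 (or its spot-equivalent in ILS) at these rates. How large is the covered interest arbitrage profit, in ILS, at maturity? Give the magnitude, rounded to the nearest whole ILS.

T = 2 years.
Keep in PLN, deliver into the forward: 100,000,000·1.005400·0.9580 = ILS 96,317,320.00.
Swap to ILS now, deposit: 100,000,000·0.9344·1.053600 = ILS 98,448,384.00.
The quoted forward undervalues PLN, so borrow PLN, convert to ILS at spot, deposit the ILS at 2.68%, and buy PLN forward at 0.9580 to cover the loan.
Profit = 98,448,384.00 − 96,317,320.00 = ILS 2,131,064.

ILS 2,131,064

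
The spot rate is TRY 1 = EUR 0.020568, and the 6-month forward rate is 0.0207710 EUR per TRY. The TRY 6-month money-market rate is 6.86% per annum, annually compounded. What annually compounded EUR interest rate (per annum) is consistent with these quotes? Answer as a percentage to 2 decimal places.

8.98%

T = 6/12 years.
F/S = 0.020771/0.020568 = 1.0098697 = (growth of EUR) / (growth of TRY).
The TRY side grows by (1 + 0.0686)^(6/12) = 1.0337311.
Hence g_EUR = 1.0439337.
r = 1.0439337^(12/6) − 1 = 0.089798 → 8.98%.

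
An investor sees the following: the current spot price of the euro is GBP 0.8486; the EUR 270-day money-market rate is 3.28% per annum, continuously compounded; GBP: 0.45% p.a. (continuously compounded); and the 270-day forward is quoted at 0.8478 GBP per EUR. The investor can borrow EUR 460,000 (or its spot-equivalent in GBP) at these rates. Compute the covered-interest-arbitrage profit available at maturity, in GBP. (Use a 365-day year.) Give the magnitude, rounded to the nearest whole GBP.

T = 270/365 years.
Keep in EUR, deliver into the forward: 460,000·1.02455976·0.8478 = GBP 399,566.01.
Swap to GBP now, deposit: 460,000·0.8486·1.00333431 = GBP 391,657.57.
The quoted forward overvalues EUR, so borrow GBP, buy EUR at spot, deposit the EUR at 3.28%, and sell the proceeds forward at 0.8478.
Profit = 399,566.01 − 391,657.57 = GBP 7,908.

GBP 7,908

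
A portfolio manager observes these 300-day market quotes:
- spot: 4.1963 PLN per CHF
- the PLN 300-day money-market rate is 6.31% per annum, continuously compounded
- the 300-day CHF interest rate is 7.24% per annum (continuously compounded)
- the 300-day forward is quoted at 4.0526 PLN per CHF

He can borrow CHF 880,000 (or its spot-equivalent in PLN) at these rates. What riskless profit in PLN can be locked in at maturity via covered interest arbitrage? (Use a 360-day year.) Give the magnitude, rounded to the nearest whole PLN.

T = 300/360 years.
Invest the CHF and cover forward: 880,000 × 1.062190551 × 4.0526 = PLN 3,788,077.42.
Convert at spot and invest in PLN: 880,000 × 4.1963 × 1.053990391 = PLN 3,892,116.69.
The quoted forward undervalues CHF, so borrow CHF, convert to PLN at spot, deposit the PLN at 6.31%, and buy CHF forward at 4.0526 to cover the loan.
Arbitrage profit = |3,788,077.42 − 3,892,116.69| = PLN 104,039.

PLN 104,039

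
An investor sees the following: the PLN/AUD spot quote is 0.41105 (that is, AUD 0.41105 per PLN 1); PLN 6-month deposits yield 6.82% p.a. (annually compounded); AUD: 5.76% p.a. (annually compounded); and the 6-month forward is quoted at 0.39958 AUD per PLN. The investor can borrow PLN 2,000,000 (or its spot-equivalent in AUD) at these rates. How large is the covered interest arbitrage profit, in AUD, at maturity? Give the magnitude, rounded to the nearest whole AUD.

AUD 19,483

T = 6/12 years.
Invest the PLN and cover forward: 2,000,000 × 1.03353761 × 0.39958 = AUD 825,961.92.
Convert at spot and invest in AUD: 2,000,000 × 0.41105 × 1.02839681 = AUD 845,445.02.
The quoted forward undervalues PLN, so borrow PLN, convert to AUD at spot, deposit the AUD at 5.76%, and buy PLN forward at 0.39958 to cover the loan.
Profit = 845,445.02 − 825,961.92 = AUD 19,483.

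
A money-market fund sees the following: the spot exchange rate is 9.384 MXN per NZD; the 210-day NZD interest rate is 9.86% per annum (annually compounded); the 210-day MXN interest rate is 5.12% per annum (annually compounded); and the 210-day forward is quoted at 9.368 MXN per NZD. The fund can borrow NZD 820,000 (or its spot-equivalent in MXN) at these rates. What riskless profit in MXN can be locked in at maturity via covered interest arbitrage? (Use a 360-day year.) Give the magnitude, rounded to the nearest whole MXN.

T = 210/360 years.
Keep in NZD, deliver into the forward: 820,000·1.056387119·9.368 = MXN 8,114,912.32.
Swap to MXN now, deposit: 820,000·9.384·1.029555561 = MXN 7,922,306.50.
The quoted forward overvalues NZD, so borrow MXN, buy NZD at spot, deposit the NZD at 9.86%, and sell the proceeds forward at 9.368.
Profit = 8,114,912.32 − 7,922,306.50 = MXN 192,606.

MXN 192,606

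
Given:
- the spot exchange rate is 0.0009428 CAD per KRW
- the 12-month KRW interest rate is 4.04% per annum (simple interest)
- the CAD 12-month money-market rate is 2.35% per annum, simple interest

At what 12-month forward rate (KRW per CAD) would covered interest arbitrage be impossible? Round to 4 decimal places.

T = 1 year.
Growth of 1 CAD over T: 1 + 0.0235×1 = 1.023500.
Growth of 1 KRW over T: 1 + 0.0404×1 = 1.040400.
CIP: F = S · (grow CAD)/(grow KRW) = 0.0009428 × 1.023500/1.040400 = 0.0009274853902 CAD per KRW.
Invert for KRW per CAD: 1 / 0.0009274853902 = 1078.1841.

1078.1841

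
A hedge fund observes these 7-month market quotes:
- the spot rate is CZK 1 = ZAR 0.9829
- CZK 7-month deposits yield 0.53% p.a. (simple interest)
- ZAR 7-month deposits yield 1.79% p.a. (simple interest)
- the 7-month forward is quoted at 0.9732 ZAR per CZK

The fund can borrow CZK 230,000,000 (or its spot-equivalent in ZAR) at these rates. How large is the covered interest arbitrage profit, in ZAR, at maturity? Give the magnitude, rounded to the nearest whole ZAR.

ZAR 3,899,490

T = 7/12 years.
Keep in CZK, deliver into the forward: 230,000,000·1.00309166667·0.9732 = ZAR 224,528,026.30.
Swap to ZAR now, deposit: 230,000,000·0.9829·1.01044166667 = ZAR 228,427,516.26.
The quoted forward undervalues CZK, so borrow CZK, convert to ZAR at spot, deposit the ZAR at 1.79%, and buy CZK forward at 0.9732 to cover the loan.
Profit = 228,427,516.26 − 224,528,026.30 = ZAR 3,899,490.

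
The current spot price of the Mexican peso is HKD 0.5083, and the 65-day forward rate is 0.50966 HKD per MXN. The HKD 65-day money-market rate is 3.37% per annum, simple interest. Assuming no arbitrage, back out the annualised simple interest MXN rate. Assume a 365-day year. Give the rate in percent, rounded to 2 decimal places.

T = 65/365 years.
CIP gives F = S · g_HKD/g_MXN, so g_HKD/g_MXN = 0.50966/0.5083 = 1.0026756.
The HKD side grows by 1 + 0.0337×65/365 = 1.0060014.
That pins the MXN growth at 1.0033169.
(1.0033169 − 1)/T = 0.018626, i.e. 1.86%.

1.86%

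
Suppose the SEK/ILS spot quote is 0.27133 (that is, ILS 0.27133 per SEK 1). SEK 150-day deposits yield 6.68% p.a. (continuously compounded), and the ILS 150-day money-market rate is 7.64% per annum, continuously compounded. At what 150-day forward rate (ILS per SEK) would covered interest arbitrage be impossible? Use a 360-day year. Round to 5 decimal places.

T = 150/360 years.
ILS growth factor: e^(0.0764×150/360) = 1.0323454.
SEK accumulates by e^(0.0668×150/360) = 1.0282243.
CIP: F = S · (grow ILS)/(grow SEK) = 0.27133 × 1.0323454/1.0282243 = 0.2724175 ILS per SEK.

0.27242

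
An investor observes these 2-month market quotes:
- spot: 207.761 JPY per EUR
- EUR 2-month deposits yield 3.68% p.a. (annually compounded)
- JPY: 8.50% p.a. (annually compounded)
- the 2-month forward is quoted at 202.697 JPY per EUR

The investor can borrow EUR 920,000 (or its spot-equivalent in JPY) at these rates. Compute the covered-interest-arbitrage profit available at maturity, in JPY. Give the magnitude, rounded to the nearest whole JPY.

T = 2/12 years.
Route A — deposit EUR, sell forward: 920,000 × 1.00604135022 × 202.697 = JPY 187,607,838.48.
Route B — convert at spot, deposit JPY: 920,000 × 207.761 × 1.0136895195 = JPY 193,756,736.40.
The quoted forward undervalues EUR, so borrow EUR, convert to JPY at spot, deposit the JPY at 8.50%, and buy EUR forward at 202.697 to cover the loan.
The gap between the two covered legs is JPY 6,148,898.

JPY 6,148,898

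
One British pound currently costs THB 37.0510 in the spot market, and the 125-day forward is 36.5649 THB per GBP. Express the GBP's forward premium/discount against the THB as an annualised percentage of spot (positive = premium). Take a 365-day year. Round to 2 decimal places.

-3.83%

T = 125/365 years.
Period premium: (36.5649 − 37.051)/37.051 = -0.0131198.
×(1/T) gives -3.83% p.a.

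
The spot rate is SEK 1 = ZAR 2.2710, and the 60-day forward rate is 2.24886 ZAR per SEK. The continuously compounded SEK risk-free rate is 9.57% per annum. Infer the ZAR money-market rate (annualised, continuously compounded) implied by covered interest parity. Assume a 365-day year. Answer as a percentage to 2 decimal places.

T = 60/365 years.
F/S = 2.24886/2.271 = 0.9902510 = (growth of ZAR) / (growth of SEK).
The SEK side grows by e^(0.0957×60/365) = 1.0158559.
So the ZAR growth factor = 1.0059523.
r = ln(1.0059523)/(60/365) = 0.036102 → 3.61%.

3.61%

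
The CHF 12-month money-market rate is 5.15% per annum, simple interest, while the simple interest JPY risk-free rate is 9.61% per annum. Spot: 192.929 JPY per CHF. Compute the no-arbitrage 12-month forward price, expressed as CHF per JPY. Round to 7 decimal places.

T = 1 year.
Growth of 1 JPY over T: 1 + 0.0961×1 = 1.096100.
Growth of 1 CHF over T: 1 + 0.0515×1 = 1.051500.
CIP: F = S · (grow JPY)/(grow CHF) = 192.929 × 1.096100/1.051500 = 201.1122 JPY per CHF.
Invert for CHF per JPY: 1 / 201.1122 = 0.0049723.

0.0049723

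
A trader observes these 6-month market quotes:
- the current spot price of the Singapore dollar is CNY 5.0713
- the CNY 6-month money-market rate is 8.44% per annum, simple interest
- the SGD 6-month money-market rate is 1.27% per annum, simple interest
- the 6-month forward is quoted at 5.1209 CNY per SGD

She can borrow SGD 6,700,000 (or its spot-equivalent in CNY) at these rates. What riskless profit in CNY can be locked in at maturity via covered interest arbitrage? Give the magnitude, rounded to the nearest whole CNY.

CNY 883,671

T = 6/12 years.
Route A — deposit SGD, sell forward: 6,700,000 × 1.006350 × 5.1209 = CNY 34,527,898.69.
Route B — convert at spot, deposit CNY: 6,700,000 × 5.0713 × 1.042200 = CNY 35,411,569.36.
The quoted forward undervalues SGD, so borrow SGD, convert to CNY at spot, deposit the CNY at 8.44%, and buy SGD forward at 5.1209 to cover the loan.
Profit = 35,411,569.36 − 34,527,898.69 = CNY 883,671.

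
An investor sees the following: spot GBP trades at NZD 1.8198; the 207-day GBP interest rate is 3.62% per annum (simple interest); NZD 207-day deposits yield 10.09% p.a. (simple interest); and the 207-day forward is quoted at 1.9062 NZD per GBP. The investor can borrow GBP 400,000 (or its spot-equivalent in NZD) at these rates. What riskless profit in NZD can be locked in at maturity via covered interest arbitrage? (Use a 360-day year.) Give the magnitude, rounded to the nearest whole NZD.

NZD 8,199

T = 207/360 years.
Invest the GBP and cover forward: 400,000 × 1.020815 × 1.9062 = NZD 778,351.02.
Convert at spot and invest in NZD: 400,000 × 1.8198 × 1.0580175 = NZD 770,152.10.
The quoted forward overvalues GBP, so borrow NZD, buy GBP at spot, deposit the GBP at 3.62%, and sell the proceeds forward at 1.9062.
The gap between the two covered legs is NZD 8,199.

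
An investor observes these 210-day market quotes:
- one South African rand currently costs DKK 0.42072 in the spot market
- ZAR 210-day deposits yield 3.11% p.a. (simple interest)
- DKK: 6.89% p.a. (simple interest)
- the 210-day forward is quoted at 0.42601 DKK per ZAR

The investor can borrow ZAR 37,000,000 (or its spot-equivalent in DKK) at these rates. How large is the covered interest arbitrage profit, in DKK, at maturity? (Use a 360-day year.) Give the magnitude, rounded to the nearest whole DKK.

DKK 143,964

T = 210/360 years.
Keep in ZAR, deliver into the forward: 37,000,000·1.0181416667·0.42601 = DKK 16,048,325.66.
Swap to DKK now, deposit: 37,000,000·0.42072·1.0401916667 = DKK 16,192,289.21.
The quoted forward undervalues ZAR, so borrow ZAR, convert to DKK at spot, deposit the DKK at 6.89%, and buy ZAR forward at 0.42601 to cover the loan.
The gap between the two covered legs is DKK 143,964.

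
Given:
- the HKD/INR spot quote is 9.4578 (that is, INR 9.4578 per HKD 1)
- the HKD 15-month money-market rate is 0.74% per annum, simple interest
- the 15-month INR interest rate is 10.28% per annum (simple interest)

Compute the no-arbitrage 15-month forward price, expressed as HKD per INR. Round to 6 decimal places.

0.094560

T = 15/12 years.
INR accumulates by 1 + 0.1028×15/12 = 1.128500.
Growth of 1 HKD over T: 1 + 0.0074×15/12 = 1.009250.
CIP: F = S · (grow INR)/(grow HKD) = 9.4578 × 1.128500/1.009250 = 10.57531 INR per HKD.
Quoted the other way: 1/10.57531 = 0.094560 HKD per INR.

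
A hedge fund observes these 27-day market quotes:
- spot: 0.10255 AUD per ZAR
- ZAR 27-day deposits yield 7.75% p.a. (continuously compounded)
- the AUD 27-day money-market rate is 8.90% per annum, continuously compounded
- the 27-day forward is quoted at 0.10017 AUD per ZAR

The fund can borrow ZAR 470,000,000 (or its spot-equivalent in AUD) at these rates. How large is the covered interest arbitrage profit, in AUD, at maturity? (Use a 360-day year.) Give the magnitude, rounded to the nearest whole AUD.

AUD 1,166,952

T = 27/360 years.
Route A — deposit ZAR, sell forward: 470,000,000 × 1.0058294254 × 0.10017 = AUD 47,354,348.76.
Route B — convert at spot, deposit AUD: 470,000,000 × 0.10255 × 1.0066973275 = AUD 48,521,301.14.
The quoted forward undervalues ZAR, so borrow ZAR, convert to AUD at spot, deposit the AUD at 8.90%, and buy ZAR forward at 0.10017 to cover the loan.
Arbitrage profit = |47,354,348.76 − 48,521,301.14| = AUD 1,166,952.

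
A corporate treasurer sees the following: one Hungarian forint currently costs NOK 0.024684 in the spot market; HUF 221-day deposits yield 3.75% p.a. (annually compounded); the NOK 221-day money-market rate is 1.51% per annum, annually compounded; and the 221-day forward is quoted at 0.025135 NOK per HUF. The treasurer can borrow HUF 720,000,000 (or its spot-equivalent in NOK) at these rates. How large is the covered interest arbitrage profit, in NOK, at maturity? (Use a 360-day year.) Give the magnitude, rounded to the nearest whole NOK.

NOK 574,099

T = 221/360 years.
Route A — deposit HUF, sell forward: 720,000,000 × 1.0228569967 × 0.025135 = NOK 18,510,847.64.
Route B — convert at spot, deposit NOK: 720,000,000 × 0.024684 × 1.0092428865 = NOK 17,936,749.02.
The quoted forward overvalues HUF, so borrow NOK, buy HUF at spot, deposit the HUF at 3.75%, and sell the proceeds forward at 0.025135.
Arbitrage profit = |18,510,847.64 − 17,936,749.02| = NOK 574,099.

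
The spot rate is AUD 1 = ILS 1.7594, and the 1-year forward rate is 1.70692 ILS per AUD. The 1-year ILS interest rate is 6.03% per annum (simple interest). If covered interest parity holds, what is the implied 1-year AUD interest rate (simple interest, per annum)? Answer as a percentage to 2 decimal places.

T = 1 year.
F/S = 1.70692/1.7594 = 0.9701716 = (growth of ILS) / (growth of AUD).
The ILS side grows by 1 + 0.0603×1 = 1.060300.
Hence g_AUD = 1.0928994.
(1.0928994 − 1)/T = 0.092899, i.e. 9.29%.

9.29%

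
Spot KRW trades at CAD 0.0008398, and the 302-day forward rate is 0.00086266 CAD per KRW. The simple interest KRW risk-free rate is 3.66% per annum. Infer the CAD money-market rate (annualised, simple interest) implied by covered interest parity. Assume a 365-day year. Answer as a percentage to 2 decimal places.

T = 302/365 years.
F/S = 0.00086266/0.0008398 = 1.0272208 = (growth of CAD) / (growth of KRW).
KRW growth factor: 1 + 0.0366×302/365 = 1.0302827.
Hence g_CAD = 1.0583278.
r = (1.0583278 − 1)/(302/365) = 0.070496 → 7.05%.

7.05%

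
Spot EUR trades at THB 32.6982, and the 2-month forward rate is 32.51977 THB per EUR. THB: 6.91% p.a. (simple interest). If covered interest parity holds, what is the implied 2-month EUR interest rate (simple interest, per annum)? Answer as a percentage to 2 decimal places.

10.24%

T = 2/12 years.
F/S = 32.51977/32.6982 = 0.9945431 = (growth of THB) / (growth of EUR).
The THB side grows by 1 + 0.0691×2/12 = 1.0115167.
Hence g_EUR = 1.0170667.
(1.0170667 − 1)/T = 0.102400, i.e. 10.24%.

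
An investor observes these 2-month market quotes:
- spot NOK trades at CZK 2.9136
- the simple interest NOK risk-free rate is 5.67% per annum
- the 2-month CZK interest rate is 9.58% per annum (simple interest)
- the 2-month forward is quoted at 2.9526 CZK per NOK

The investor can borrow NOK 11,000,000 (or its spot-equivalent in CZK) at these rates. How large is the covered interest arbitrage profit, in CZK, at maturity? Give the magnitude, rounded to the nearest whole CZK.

T = 2/12 years.
Route A — deposit NOK, sell forward: 11,000,000 × 1.009450 × 2.9526 = CZK 32,785,522.77.
Route B — convert at spot, deposit CZK: 11,000,000 × 2.9136 × 1.0159666667 = CZK 32,561,325.28.
The quoted forward overvalues NOK, so borrow CZK, buy NOK at spot, deposit the NOK at 5.67%, and sell the proceeds forward at 2.9526.
Arbitrage profit = |32,785,522.77 − 32,561,325.28| = CZK 224,197.

CZK 224,197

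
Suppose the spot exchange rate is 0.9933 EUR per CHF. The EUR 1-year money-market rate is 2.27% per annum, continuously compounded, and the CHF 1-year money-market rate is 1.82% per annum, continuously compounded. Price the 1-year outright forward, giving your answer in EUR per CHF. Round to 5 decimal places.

T = 1 year.
EUR accumulates by e^(0.0227×1) = 1.0229596.
Growth of 1 CHF over T: e^(0.0182×1) = 1.0183666.
CIP: F = S · (grow EUR)/(grow CHF) = 0.9933 × 1.0229596/1.0183666 = 0.9977799 EUR per CHF.

0.99778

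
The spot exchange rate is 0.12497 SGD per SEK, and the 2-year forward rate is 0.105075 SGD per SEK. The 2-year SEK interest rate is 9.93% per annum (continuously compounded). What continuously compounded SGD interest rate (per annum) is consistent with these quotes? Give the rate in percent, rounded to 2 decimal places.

1.26%

T = 2 years.
F/S = 0.105075/0.12497 = 0.8408018 = (growth of SGD) / (growth of SEK).
SEK growth factor: e^(0.0993×2) = 1.219694.
So the SGD growth factor = 1.0255209.
r = ln(1.0255209)/2 = 0.012600 → 1.26%.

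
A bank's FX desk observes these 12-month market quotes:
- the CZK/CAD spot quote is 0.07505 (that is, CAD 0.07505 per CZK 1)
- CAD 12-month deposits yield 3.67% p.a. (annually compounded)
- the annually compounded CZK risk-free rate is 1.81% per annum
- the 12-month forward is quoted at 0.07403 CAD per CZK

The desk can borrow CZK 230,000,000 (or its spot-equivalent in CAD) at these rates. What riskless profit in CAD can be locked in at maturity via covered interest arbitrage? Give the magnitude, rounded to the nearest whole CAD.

CAD 559,910

T = 1 year.
Route A — deposit CZK, sell forward: 230,000,000 × 1.018100 × 0.07403 = CAD 17,335,086.89.
Route B — convert at spot, deposit CAD: 230,000,000 × 0.07505 × 1.036700 = CAD 17,894,997.05.
The quoted forward undervalues CZK, so borrow CZK, convert to CAD at spot, deposit the CAD at 3.67%, and buy CZK forward at 0.07403 to cover the loan.
The gap between the two covered legs is CAD 559,910.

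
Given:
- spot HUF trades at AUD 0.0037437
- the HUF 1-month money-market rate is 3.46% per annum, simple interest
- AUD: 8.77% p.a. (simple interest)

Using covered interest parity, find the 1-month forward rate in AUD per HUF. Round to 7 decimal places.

0.0037602

T = 1/12 years.
AUD accumulates by 1 + 0.0877×1/12 = 1.0073083.
HUF growth factor: 1 + 0.0346×1/12 = 1.0028833.
So F = 0.0037437 × 1.0073083 / 1.0028833 = 0.003760218 (AUD/HUF).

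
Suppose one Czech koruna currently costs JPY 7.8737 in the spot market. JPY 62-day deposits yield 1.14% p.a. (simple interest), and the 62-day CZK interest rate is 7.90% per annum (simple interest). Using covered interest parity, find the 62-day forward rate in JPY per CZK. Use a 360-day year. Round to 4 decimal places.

T = 62/360 years.
JPY accumulates by 1 + 0.0114×62/360 = 1.0019633.
CZK growth factor: 1 + 0.0790×62/360 = 1.0136056.
CIP: F = S · (grow JPY)/(grow CZK) = 7.8737 × 1.0019633/1.0136056 = 7.783262 JPY per CZK.

7.7833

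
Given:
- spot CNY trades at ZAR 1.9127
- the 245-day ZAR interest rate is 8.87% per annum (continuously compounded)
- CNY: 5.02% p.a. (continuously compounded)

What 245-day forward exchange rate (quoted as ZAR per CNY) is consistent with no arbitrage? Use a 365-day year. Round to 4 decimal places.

T = 245/365 years.
ZAR growth factor: e^(0.0887×245/365) = 1.0613465.
CNY accumulates by e^(0.0502×245/365) = 1.034270.
Forward (ZAR per CNY) = 1.9127 × 1.0613465 / 1.034270 = 1.962773.

1.9628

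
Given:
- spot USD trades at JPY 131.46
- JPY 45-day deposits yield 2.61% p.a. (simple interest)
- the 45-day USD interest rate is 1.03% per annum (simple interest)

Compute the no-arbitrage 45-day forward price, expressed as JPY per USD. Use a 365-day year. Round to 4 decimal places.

T = 45/365 years.
JPY growth factor: 1 + 0.0261×45/365 = 1.003217808.
Growth of 1 USD over T: 1 + 0.0103×45/365 = 1.001269863.
So F = 131.46 × 1.003217808 / 1.001269863 = 131.715752 (JPY/USD).

131.7158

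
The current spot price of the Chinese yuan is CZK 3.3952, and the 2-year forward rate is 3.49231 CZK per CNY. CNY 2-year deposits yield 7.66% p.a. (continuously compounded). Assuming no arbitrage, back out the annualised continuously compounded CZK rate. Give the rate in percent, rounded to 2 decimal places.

T = 2 years.
By CIP, F/S equals the CZK-to-CNY growth ratio: 3.49231/3.3952 = 1.0286021.
CNY growth factor: e^(0.0766×2) = 1.1655581.
That pins the CZK growth at 1.1988955.
Take logs: ln 1.1988955 / 2 = 0.090700, so 9.07%.

9.07%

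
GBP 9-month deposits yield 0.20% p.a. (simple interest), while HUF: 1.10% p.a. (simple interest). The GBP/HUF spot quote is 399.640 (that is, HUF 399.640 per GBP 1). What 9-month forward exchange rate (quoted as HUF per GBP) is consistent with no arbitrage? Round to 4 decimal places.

402.3335

T = 9/12 years.
HUF accumulates by 1 + 0.0110×9/12 = 1.008250.
GBP growth factor: 1 + 0.0020×9/12 = 1.001500.
So F = 399.64 × 1.008250 / 1.001500 = 402.333530 (HUF/GBP).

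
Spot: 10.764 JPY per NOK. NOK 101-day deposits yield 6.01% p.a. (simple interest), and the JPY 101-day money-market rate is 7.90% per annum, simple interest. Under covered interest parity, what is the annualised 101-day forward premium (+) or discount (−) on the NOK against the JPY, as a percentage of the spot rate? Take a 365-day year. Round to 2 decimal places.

T = 101/365 years.
No-arbitrage forward: 10.764 × 1.0218603 / 1.0166304 = 10.819374 JPY/NOK.
(F − S)/S ÷ T = (10.819374 − 10.764)/10.764/(101/365) = 0.018591 → 1.86%.

+1.86%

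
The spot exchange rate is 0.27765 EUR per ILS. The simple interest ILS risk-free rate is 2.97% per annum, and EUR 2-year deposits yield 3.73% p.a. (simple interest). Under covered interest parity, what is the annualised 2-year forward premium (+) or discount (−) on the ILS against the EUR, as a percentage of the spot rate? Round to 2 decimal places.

+0.72%

T = 2 years.
CIP forward (EUR per ILS) = 0.27765 × 1.074600/1.059400 = 0.28163365.
(F − S)/S ÷ T = (0.28163365 − 0.27765)/0.27765/2 = 0.007174 → 0.72%.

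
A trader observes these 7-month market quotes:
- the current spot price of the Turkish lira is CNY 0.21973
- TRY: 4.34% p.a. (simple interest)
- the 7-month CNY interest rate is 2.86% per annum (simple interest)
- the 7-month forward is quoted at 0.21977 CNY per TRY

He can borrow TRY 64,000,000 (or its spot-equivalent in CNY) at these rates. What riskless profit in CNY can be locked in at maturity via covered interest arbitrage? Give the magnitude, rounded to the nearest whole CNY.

T = 7/12 years.
Keep in TRY, deliver into the forward: 64,000,000·1.0253166667·0.21977 = CNY 14,421,366.01.
Swap to CNY now, deposit: 64,000,000·0.21973·1.0166833333 = CNY 14,297,333.04.
The quoted forward overvalues TRY, so borrow CNY, buy TRY at spot, deposit the TRY at 4.34%, and sell the proceeds forward at 0.21977.
The gap between the two covered legs is CNY 124,033.

CNY 124,033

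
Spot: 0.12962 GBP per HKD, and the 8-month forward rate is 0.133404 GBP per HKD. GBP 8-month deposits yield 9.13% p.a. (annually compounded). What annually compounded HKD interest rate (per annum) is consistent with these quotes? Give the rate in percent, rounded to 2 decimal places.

4.52%

T = 8/12 years.
CIP gives F = S · g_GBP/g_HKD, so g_GBP/g_HKD = 0.133404/0.12962 = 1.0291930.
GBP growth factor: (1 + 0.0913)^(8/12) = 1.0599762.
So the HKD growth factor = 1.029910.
r = 1.029910^(12/8) − 1 = 0.045199 → 4.52%.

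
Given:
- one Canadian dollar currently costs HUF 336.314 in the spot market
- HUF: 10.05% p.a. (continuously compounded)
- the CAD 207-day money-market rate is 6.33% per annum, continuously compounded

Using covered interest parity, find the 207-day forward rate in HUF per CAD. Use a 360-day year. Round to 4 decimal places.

343.5852

T = 207/360 years.
Growth of 1 HUF over T: e^(0.1005×207/360) = 1.05948983.
CAD accumulates by e^(0.0633×207/360) = 1.037067999.
So F = 336.314 × 1.05948983 / 1.037067999 = 343.585245 (HUF/CAD).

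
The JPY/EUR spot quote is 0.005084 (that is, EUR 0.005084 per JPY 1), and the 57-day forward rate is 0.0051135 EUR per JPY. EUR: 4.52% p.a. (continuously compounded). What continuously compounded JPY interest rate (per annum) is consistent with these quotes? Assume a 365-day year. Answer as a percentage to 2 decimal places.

0.82%

T = 57/365 years.
CIP gives F = S · g_EUR/g_JPY, so g_EUR/g_JPY = 0.0051135/0.005084 = 1.0058025.
EUR growth factor: e^(0.0452×57/365) = 1.0070836.
That pins the JPY growth at 1.0012737.
r = ln(1.0012737)/(57/365) = 0.008151 → 0.82%.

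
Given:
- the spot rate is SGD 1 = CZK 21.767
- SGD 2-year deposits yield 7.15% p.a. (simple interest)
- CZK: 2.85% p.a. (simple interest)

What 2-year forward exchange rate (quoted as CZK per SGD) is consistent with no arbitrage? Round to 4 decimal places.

20.1292

T = 2 years.
CZK growth factor: 1 + 0.0285×2 = 1.057000.
Growth of 1 SGD over T: 1 + 0.0715×2 = 1.143000.
Forward (CZK per SGD) = 21.767 × 1.057000 / 1.143000 = 20.129238.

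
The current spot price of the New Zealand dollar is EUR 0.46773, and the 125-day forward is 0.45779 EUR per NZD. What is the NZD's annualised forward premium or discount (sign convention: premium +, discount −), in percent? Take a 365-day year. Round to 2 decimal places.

T = 125/365 years.
Period premium: (0.45779 − 0.46773)/0.46773 = -0.0212516.
×(1/T) gives -6.21% p.a.

-6.21%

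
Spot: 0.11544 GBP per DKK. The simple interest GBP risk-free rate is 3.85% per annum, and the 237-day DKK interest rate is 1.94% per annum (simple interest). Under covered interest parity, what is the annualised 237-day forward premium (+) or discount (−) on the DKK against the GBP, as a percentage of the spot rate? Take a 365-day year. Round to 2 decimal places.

T = 237/365 years.
CIP forward (GBP per DKK) = 0.11544 × 1.0249986/1.0125967 = 0.11685387.
(F − S)/S ÷ T = (0.11685387 − 0.11544)/0.11544/(237/365) = 0.018862 → 1.89%.

+1.89%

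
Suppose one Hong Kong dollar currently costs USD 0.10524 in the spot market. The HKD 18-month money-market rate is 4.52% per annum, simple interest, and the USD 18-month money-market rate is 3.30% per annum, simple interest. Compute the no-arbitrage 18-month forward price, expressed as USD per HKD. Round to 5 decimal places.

T = 18/12 years.
USD accumulates by 1 + 0.0330×18/12 = 1.049500.
HKD accumulates by 1 + 0.0452×18/12 = 1.067800.
Forward (USD per HKD) = 0.10524 × 1.049500 / 1.067800 = 0.1034364.

0.10344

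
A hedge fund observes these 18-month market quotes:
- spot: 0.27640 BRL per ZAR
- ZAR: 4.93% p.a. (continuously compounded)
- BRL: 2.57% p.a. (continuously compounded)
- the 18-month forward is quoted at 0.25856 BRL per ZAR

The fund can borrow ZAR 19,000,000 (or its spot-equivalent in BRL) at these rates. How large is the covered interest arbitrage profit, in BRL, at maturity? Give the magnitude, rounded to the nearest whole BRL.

BRL 168,302

T = 18/12 years.
Keep in ZAR, deliver into the forward: 19,000,000·1.076752967·0.25856 = BRL 5,289,699.70.
Swap to BRL now, deposit: 19,000,000·0.27640·1.039302692 = BRL 5,458,002.02.
The quoted forward undervalues ZAR, so borrow ZAR, convert to BRL at spot, deposit the BRL at 2.57%, and buy ZAR forward at 0.25856 to cover the loan.
The gap between the two covered legs is BRL 168,302.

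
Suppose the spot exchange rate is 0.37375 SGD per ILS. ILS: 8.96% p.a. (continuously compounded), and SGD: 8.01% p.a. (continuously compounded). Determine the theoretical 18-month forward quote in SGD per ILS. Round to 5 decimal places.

T = 18/12 years.
SGD accumulates by e^(0.0801×18/12) = 1.127666.
Growth of 1 ILS over T: e^(0.0896×18/12) = 1.1438503.
CIP: F = S · (grow SGD)/(grow ILS) = 0.37375 × 1.127666/1.1438503 = 0.3684618 SGD per ILS.

0.36846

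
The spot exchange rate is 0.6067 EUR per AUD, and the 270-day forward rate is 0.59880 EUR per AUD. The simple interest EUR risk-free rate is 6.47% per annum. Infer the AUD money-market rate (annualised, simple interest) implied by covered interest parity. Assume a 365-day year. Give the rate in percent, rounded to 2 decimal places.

8.34%

T = 270/365 years.
By CIP, F/S equals the EUR-to-AUD growth ratio: 0.5988/0.6067 = 0.9869787.
The EUR side grows by 1 + 0.0647×270/365 = 1.0478603.
Hence g_AUD = 1.0616848.
r = (1.0616848 − 1)/(270/365) = 0.083389 → 8.34%.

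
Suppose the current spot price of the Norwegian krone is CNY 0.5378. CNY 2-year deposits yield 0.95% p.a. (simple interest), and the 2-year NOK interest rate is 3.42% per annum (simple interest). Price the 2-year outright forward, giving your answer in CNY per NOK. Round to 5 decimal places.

0.51293

T = 2 years.
CNY accumulates by 1 + 0.0095×2 = 1.019000.
Growth of 1 NOK over T: 1 + 0.0342×2 = 1.068400.
CIP: F = S · (grow CNY)/(grow NOK) = 0.5378 × 1.019000/1.068400 = 0.5129335 CNY per NOK.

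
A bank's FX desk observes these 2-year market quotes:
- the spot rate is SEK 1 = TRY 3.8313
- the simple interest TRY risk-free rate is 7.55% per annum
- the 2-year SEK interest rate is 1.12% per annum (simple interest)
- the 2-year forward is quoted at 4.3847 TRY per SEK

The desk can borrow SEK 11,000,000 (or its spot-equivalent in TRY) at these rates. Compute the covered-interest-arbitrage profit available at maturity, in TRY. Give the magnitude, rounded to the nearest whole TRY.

T = 2 years.
Keep in SEK, deliver into the forward: 11,000,000·1.022400·4.3847 = TRY 49,312,090.08.
Swap to TRY now, deposit: 11,000,000·3.8313·1.151000 = TRY 48,508,089.30.
The quoted forward overvalues SEK, so borrow TRY, buy SEK at spot, deposit the SEK at 1.12%, and sell the proceeds forward at 4.3847.
The gap between the two covered legs is TRY 804,001.

TRY 804,001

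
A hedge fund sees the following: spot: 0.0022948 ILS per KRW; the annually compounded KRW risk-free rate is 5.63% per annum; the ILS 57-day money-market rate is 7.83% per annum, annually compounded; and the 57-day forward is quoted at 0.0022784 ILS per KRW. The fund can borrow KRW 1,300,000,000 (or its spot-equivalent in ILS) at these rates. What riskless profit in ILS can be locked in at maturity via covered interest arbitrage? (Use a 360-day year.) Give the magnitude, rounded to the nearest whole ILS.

T = 57/360 years.
Keep in KRW, deliver into the forward: 1,300,000,000·1.008709984·0.0022784 = ILS 2,987,718.28.
Swap to ILS now, deposit: 1,300,000,000·0.0022948·1.012007593 = ILS 3,019,061.53.
The quoted forward undervalues KRW, so borrow KRW, convert to ILS at spot, deposit the ILS at 7.83%, and buy KRW forward at 0.0022784 to cover the loan.
Profit = 3,019,061.53 − 2,987,718.28 = ILS 31,343.

ILS 31,343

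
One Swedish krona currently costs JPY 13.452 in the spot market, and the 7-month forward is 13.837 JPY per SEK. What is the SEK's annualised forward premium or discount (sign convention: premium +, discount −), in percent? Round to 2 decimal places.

+4.91%

T = 7/12 years.
(F − S)/S = (13.837 − 13.452)/13.452 = 0.0286203.
×(1/T) gives 4.91% p.a.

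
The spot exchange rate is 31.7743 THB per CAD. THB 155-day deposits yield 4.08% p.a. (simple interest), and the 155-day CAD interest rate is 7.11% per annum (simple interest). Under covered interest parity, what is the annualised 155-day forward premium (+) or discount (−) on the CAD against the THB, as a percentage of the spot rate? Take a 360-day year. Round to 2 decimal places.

-2.94%

T = 155/360 years.
CIP forward (THB per CAD) = 31.7743 × 1.0175667/1.0306125 = 31.3720914.
Annualised premium = (F − S)/S × (1/T) = (31.3720914 − 31.7743)/31.7743 ÷ (155/360) = -2.94%.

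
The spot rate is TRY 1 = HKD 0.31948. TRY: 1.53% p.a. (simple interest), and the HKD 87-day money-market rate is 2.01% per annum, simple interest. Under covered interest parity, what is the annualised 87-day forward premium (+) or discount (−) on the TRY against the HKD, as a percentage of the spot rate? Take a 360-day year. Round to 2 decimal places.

T = 87/360 years.
F = S · g_HKD/g_TRY = 0.31948 × 1.0048575/1.0036975 = 0.31984923.
(F − S)/S ÷ T = (0.31984923 − 0.31948)/0.31948/(87/360) = 0.004782 → 0.48%.

+0.48%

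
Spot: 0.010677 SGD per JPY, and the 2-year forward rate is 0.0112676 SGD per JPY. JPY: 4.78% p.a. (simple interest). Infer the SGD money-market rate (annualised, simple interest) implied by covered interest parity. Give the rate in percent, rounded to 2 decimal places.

T = 2 years.
F/S = 0.0112676/0.010677 = 1.0553152 = (growth of SGD) / (growth of JPY).
JPY growth factor: 1 + 0.0478×2 = 1.095600.
That pins the SGD growth at 1.1562033.
r = (1.1562033 − 1)/2 = 0.078102 → 7.81%.

7.81%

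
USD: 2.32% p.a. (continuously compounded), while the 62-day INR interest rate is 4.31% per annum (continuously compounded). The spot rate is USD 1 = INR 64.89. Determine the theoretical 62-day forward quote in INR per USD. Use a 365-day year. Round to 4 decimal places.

T = 62/365 years.
Growth of 1 INR over T: e^(0.0431×62/365) = 1.00734796.
USD growth factor: e^(0.0232×62/365) = 1.0039486.
Forward (INR per USD) = 64.89 × 1.00734796 / 1.0039486 = 65.109717.

65.1097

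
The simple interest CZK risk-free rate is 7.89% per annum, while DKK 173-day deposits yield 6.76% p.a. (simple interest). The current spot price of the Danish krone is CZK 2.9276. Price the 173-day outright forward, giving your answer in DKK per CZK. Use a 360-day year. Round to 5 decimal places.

T = 173/360 years.
CZK accumulates by 1 + 0.0789×173/360 = 1.0379158.
DKK growth factor: 1 + 0.0676×173/360 = 1.0324856.
CIP: F = S · (grow CZK)/(grow DKK) = 2.9276 × 1.0379158/1.0324856 = 2.942997 CZK per DKK.
Invert for DKK per CZK: 1 / 2.942997 = 0.33979.

0.33979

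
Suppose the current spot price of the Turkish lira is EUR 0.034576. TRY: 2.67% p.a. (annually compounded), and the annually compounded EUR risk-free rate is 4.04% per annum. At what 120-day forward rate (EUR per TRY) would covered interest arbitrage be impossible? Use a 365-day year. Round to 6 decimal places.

T = 120/365 years.
Growth of 1 EUR over T: (1 + 0.0404)^(120/365) = 1.013106.
Growth of 1 TRY over T: (1 + 0.0267)^(120/365) = 1.0087006.
So F = 0.034576 × 1.013106 / 1.0087006 = 0.03472701 (EUR/TRY).

0.034727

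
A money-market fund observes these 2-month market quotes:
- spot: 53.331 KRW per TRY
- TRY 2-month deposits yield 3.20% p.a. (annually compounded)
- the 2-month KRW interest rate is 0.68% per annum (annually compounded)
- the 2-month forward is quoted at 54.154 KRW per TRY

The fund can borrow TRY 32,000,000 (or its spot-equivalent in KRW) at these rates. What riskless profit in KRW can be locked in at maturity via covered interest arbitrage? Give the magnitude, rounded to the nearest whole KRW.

KRW 33,528,729

T = 2/12 years.
Invest the TRY and cover forward: 32,000,000 × 1.005263582073 × 54.154 = KRW 1,742,049,408.75.
Convert at spot and invest in KRW: 32,000,000 × 53.331 × 1.001130135502 = KRW 1,708,520,680.21.
The quoted forward overvalues TRY, so borrow KRW, buy TRY at spot, deposit the TRY at 3.20%, and sell the proceeds forward at 54.154.
Profit = 1,742,049,408.75 − 1,708,520,680.21 = KRW 33,528,729.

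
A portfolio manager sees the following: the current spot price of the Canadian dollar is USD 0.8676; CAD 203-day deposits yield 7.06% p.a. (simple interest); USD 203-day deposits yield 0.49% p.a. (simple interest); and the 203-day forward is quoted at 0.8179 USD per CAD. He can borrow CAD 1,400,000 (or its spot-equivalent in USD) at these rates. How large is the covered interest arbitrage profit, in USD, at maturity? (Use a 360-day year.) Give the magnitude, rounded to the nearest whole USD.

USD 27,351

T = 203/360 years.
Route A — deposit CAD, sell forward: 1,400,000 × 1.039810556 × 0.8179 = USD 1,190,645.48.
Route B — convert at spot, deposit USD: 1,400,000 × 0.8676 × 1.002763056 = USD 1,217,996.12.
The quoted forward undervalues CAD, so borrow CAD, convert to USD at spot, deposit the USD at 0.49%, and buy CAD forward at 0.8179 to cover the loan.
Arbitrage profit = |1,190,645.48 − 1,217,996.12| = USD 27,351.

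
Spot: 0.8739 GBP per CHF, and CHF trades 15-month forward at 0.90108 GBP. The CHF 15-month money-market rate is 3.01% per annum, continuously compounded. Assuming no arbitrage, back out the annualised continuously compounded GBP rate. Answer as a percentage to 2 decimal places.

5.46%

T = 15/12 years.
CIP gives F = S · g_GBP/g_CHF, so g_GBP/g_CHF = 0.90108/0.8739 = 1.0311020.
The CHF side grows by e^(0.0301×15/12) = 1.0383418.
So the GBP growth factor = 1.0706363.
r = ln(1.0706363)/(15/12) = 0.054603 → 5.46%.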